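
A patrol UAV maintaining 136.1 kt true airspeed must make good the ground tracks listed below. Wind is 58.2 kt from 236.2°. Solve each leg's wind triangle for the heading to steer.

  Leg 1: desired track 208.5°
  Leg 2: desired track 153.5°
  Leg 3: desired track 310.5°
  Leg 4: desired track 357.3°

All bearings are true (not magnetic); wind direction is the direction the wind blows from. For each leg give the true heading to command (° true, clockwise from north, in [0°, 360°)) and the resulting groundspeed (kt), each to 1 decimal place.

Leg 1: desired track 208.5°; wind correction +11.5° → command heading 220.0°, groundspeed 81.9 kt
Leg 2: desired track 153.5°; wind correction +25.1° → command heading 178.6°, groundspeed 115.9 kt
Leg 3: desired track 310.5°; wind correction -24.3° → command heading 286.2°, groundspeed 108.3 kt
Leg 4: desired track 357.3°; wind correction -21.5° → command heading 335.8°, groundspeed 156.7 kt

Leg 1: heading=220.0°, groundspeed=81.9 kt
Leg 2: heading=178.6°, groundspeed=115.9 kt
Leg 3: heading=286.2°, groundspeed=108.3 kt
Leg 4: heading=335.8°, groundspeed=156.7 kt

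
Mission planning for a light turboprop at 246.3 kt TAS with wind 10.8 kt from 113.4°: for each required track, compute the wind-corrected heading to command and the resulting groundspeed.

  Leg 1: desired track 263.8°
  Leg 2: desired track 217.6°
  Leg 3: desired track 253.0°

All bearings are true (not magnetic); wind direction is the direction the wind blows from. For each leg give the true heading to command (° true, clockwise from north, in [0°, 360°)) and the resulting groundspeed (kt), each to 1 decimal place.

Leg 1: desired track 263.8°; wind correction -1.2° → command heading 262.6°, groundspeed 255.6 kt
Leg 2: desired track 217.6°; wind correction -2.4° → command heading 215.2°, groundspeed 248.7 kt
Leg 3: desired track 253.0°; wind correction -1.6° → command heading 251.4°, groundspeed 254.4 kt

Leg 1: heading=262.6°, groundspeed=255.6 kt
Leg 2: heading=215.2°, groundspeed=248.7 kt
Leg 3: heading=251.4°, groundspeed=254.4 kt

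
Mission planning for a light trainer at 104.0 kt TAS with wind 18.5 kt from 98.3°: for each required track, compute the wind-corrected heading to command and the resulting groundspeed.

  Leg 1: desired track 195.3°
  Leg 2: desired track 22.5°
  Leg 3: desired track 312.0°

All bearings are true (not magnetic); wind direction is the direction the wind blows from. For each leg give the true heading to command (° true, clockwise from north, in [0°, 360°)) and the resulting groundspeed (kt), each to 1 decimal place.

Leg 1: desired track 195.3°; wind correction -10.2° → command heading 185.1°, groundspeed 104.6 kt
Leg 2: desired track 22.5°; wind correction +9.9° → command heading 32.4°, groundspeed 97.9 kt
Leg 3: desired track 312.0°; wind correction +5.7° → command heading 317.7°, groundspeed 118.9 kt

Leg 1: heading=185.1°, groundspeed=104.6 kt
Leg 2: heading=32.4°, groundspeed=97.9 kt
Leg 3: heading=317.7°, groundspeed=118.9 kt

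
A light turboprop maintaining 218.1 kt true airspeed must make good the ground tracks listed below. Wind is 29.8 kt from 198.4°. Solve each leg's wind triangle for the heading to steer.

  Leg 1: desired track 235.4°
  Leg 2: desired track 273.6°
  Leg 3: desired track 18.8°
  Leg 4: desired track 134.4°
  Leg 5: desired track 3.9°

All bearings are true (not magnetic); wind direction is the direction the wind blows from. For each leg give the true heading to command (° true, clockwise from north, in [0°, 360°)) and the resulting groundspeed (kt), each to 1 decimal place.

Leg 1: desired track 235.4°; wind correction -4.7° → command heading 230.7°, groundspeed 193.6 kt
Leg 2: desired track 273.6°; wind correction -7.6° → command heading 266.0°, groundspeed 208.6 kt
Leg 3: desired track 18.8°; wind correction +0.1° → command heading 18.9°, groundspeed 247.9 kt
Leg 4: desired track 134.4°; wind correction +7.1° → command heading 141.5°, groundspeed 203.4 kt
Leg 5: desired track 3.9°; wind correction -2.0° → command heading 1.9°, groundspeed 246.8 kt

Leg 1: heading=230.7°, groundspeed=193.6 kt
Leg 2: heading=266.0°, groundspeed=208.6 kt
Leg 3: heading=18.9°, groundspeed=247.9 kt
Leg 4: heading=141.5°, groundspeed=203.4 kt
Leg 5: heading=1.9°, groundspeed=246.8 kt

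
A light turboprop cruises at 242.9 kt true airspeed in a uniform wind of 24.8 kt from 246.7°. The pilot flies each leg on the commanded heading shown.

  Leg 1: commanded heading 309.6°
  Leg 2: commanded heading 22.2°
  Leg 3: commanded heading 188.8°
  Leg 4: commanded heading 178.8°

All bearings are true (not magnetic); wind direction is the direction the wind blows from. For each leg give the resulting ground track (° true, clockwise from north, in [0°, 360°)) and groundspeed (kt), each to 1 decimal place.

Leg 1: heading 309.6°; drift +5.4° → track 315.0°, groundspeed 232.7 kt
Leg 2: heading 22.2°; drift +3.8° → track 26.0°, groundspeed 261.2 kt
Leg 3: heading 188.8°; drift -5.2° → track 183.6°, groundspeed 230.7 kt
Leg 4: heading 178.8°; drift -5.6° → track 173.2°, groundspeed 234.7 kt

Leg 1: track=315.0°, groundspeed=232.7 kt
Leg 2: track=26.0°, groundspeed=261.2 kt
Leg 3: track=183.6°, groundspeed=230.7 kt
Leg 4: track=173.2°, groundspeed=234.7 kt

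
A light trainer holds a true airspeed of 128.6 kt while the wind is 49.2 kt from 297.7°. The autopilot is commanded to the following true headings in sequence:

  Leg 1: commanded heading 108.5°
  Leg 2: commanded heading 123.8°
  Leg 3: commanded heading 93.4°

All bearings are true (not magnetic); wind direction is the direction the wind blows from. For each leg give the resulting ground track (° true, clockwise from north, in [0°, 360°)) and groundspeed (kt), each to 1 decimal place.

Leg 1: heading 108.5°; drift +2.5° → track 111.0°, groundspeed 177.3 kt
Leg 2: heading 123.8°; drift -1.7° → track 122.1°, groundspeed 177.6 kt
Leg 3: heading 93.4°; drift +6.7° → track 100.1°, groundspeed 174.6 kt

Leg 1: track=111.0°, groundspeed=177.3 kt
Leg 2: track=122.1°, groundspeed=177.6 kt
Leg 3: track=100.1°, groundspeed=174.6 kt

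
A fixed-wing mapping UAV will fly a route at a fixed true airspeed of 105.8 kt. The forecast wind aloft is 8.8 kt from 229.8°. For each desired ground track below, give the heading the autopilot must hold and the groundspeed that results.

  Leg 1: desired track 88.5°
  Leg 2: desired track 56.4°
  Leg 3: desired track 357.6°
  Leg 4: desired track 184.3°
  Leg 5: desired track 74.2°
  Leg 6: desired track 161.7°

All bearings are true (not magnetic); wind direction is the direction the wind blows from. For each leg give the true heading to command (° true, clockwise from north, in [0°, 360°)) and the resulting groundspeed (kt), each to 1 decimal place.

Leg 1: heading=91.5°, groundspeed=112.5 kt
Leg 2: heading=56.9°, groundspeed=114.5 kt
Leg 3: heading=353.8°, groundspeed=111.0 kt
Leg 4: heading=187.7°, groundspeed=99.4 kt
Leg 5: heading=76.2°, groundspeed=113.8 kt
Leg 6: heading=166.1°, groundspeed=102.2 kt

Leg 1: desired track 88.5°; wind correction +3.0° → command heading 91.5°, groundspeed 112.5 kt
Leg 2: desired track 56.4°; wind correction +0.5° → command heading 56.9°, groundspeed 114.5 kt
Leg 3: desired track 357.6°; wind correction -3.8° → command heading 353.8°, groundspeed 111.0 kt
Leg 4: desired track 184.3°; wind correction +3.4° → command heading 187.7°, groundspeed 99.4 kt
Leg 5: desired track 74.2°; wind correction +2.0° → command heading 76.2°, groundspeed 113.8 kt
Leg 6: desired track 161.7°; wind correction +4.4° → command heading 166.1°, groundspeed 102.2 kt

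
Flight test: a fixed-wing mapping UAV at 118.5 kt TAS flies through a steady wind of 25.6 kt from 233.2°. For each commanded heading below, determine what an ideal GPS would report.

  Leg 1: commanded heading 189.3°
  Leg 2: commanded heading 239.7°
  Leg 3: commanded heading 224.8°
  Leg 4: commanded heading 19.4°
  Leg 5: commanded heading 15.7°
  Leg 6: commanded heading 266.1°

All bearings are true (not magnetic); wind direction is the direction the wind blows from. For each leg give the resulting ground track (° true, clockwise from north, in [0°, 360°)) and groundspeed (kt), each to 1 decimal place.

Leg 1: heading 189.3°; drift -10.1° → track 179.2°, groundspeed 101.6 kt
Leg 2: heading 239.7°; drift +1.8° → track 241.5°, groundspeed 93.1 kt
Leg 3: heading 224.8°; drift -2.3° → track 222.5°, groundspeed 93.2 kt
Leg 4: heading 19.4°; drift +5.8° → track 25.2°, groundspeed 140.5 kt
Leg 5: heading 15.7°; drift +6.4° → track 22.1°, groundspeed 139.7 kt
Leg 6: heading 266.1°; drift +8.2° → track 274.3°, groundspeed 98.0 kt

Leg 1: track=179.2°, groundspeed=101.6 kt
Leg 2: track=241.5°, groundspeed=93.1 kt
Leg 3: track=222.5°, groundspeed=93.2 kt
Leg 4: track=25.2°, groundspeed=140.5 kt
Leg 5: track=22.1°, groundspeed=139.7 kt
Leg 6: track=274.3°, groundspeed=98.0 kt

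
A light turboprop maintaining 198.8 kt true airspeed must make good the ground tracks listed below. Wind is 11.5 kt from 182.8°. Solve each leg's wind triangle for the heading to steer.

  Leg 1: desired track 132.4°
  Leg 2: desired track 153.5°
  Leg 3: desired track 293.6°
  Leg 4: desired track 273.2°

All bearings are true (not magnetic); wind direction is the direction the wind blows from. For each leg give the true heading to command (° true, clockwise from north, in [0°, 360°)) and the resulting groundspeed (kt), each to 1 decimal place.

Leg 1: heading=135.0°, groundspeed=191.3 kt
Leg 2: heading=155.1°, groundspeed=188.7 kt
Leg 3: heading=290.5°, groundspeed=202.6 kt
Leg 4: heading=269.9°, groundspeed=198.5 kt

Leg 1: desired track 132.4°; wind correction +2.6° → command heading 135.0°, groundspeed 191.3 kt
Leg 2: desired track 153.5°; wind correction +1.6° → command heading 155.1°, groundspeed 188.7 kt
Leg 3: desired track 293.6°; wind correction -3.1° → command heading 290.5°, groundspeed 202.6 kt
Leg 4: desired track 273.2°; wind correction -3.3° → command heading 269.9°, groundspeed 198.5 kt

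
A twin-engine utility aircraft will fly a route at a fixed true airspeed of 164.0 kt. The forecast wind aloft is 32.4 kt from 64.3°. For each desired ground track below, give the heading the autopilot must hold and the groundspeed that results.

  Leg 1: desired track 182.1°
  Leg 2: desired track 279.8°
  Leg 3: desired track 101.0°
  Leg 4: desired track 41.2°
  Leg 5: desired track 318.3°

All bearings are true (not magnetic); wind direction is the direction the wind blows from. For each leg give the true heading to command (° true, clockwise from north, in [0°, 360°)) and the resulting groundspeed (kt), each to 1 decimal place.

Leg 1: heading=172.0°, groundspeed=176.6 kt
Leg 2: heading=286.4°, groundspeed=189.3 kt
Leg 3: heading=94.2°, groundspeed=136.9 kt
Leg 4: heading=45.6°, groundspeed=133.7 kt
Leg 5: heading=329.2°, groundspeed=169.9 kt

Leg 1: desired track 182.1°; wind correction -10.1° → command heading 172.0°, groundspeed 176.6 kt
Leg 2: desired track 279.8°; wind correction +6.6° → command heading 286.4°, groundspeed 189.3 kt
Leg 3: desired track 101.0°; wind correction -6.8° → command heading 94.2°, groundspeed 136.9 kt
Leg 4: desired track 41.2°; wind correction +4.4° → command heading 45.6°, groundspeed 133.7 kt
Leg 5: desired track 318.3°; wind correction +10.9° → command heading 329.2°, groundspeed 169.9 kt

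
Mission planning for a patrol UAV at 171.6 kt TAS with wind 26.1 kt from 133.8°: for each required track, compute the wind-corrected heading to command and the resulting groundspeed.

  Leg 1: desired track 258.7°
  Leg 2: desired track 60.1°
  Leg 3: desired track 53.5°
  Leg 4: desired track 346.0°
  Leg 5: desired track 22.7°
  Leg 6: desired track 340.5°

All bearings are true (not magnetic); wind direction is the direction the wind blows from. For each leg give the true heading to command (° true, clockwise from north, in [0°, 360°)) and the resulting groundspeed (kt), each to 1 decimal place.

Leg 1: desired track 258.7°; wind correction -7.2° → command heading 251.5°, groundspeed 185.2 kt
Leg 2: desired track 60.1°; wind correction +8.4° → command heading 68.5°, groundspeed 162.4 kt
Leg 3: desired track 53.5°; wind correction +8.6° → command heading 62.1°, groundspeed 165.3 kt
Leg 4: desired track 346.0°; wind correction +4.6° → command heading 350.6°, groundspeed 193.1 kt
Leg 5: desired track 22.7°; wind correction +8.2° → command heading 30.9°, groundspeed 179.3 kt
Leg 6: desired track 340.5°; wind correction +3.9° → command heading 344.4°, groundspeed 194.5 kt

Leg 1: heading=251.5°, groundspeed=185.2 kt
Leg 2: heading=68.5°, groundspeed=162.4 kt
Leg 3: heading=62.1°, groundspeed=165.3 kt
Leg 4: heading=350.6°, groundspeed=193.1 kt
Leg 5: heading=30.9°, groundspeed=179.3 kt
Leg 6: heading=344.4°, groundspeed=194.5 kt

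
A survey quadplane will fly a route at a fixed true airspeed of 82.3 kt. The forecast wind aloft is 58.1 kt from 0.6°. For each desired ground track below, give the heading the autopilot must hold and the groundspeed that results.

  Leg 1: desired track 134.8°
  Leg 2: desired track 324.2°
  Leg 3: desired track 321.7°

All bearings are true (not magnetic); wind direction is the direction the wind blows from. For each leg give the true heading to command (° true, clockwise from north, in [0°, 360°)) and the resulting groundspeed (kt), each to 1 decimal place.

Leg 1: desired track 134.8°; wind correction -30.4° → command heading 104.4°, groundspeed 111.5 kt
Leg 2: desired track 324.2°; wind correction +24.8° → command heading 349.0°, groundspeed 28.0 kt
Leg 3: desired track 321.7°; wind correction +26.3° → command heading 348.0°, groundspeed 28.6 kt

Leg 1: heading=104.4°, groundspeed=111.5 kt
Leg 2: heading=349.0°, groundspeed=28.0 kt
Leg 3: heading=348.0°, groundspeed=28.6 kt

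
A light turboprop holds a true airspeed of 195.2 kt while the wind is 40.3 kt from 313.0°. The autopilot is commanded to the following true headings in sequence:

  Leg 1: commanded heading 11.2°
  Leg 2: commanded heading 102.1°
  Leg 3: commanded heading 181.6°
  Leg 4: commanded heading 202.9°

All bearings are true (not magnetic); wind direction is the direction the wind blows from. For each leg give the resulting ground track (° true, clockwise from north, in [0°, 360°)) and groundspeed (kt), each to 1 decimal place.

Leg 1: heading 11.2°; drift +11.1° → track 22.3°, groundspeed 177.3 kt
Leg 2: heading 102.1°; drift +5.1° → track 107.2°, groundspeed 230.7 kt
Leg 3: heading 181.6°; drift -7.8° → track 173.8°, groundspeed 223.9 kt
Leg 4: heading 202.9°; drift -10.3° → track 192.6°, groundspeed 212.4 kt

Leg 1: track=22.3°, groundspeed=177.3 kt
Leg 2: track=107.2°, groundspeed=230.7 kt
Leg 3: track=173.8°, groundspeed=223.9 kt
Leg 4: track=192.6°, groundspeed=212.4 kt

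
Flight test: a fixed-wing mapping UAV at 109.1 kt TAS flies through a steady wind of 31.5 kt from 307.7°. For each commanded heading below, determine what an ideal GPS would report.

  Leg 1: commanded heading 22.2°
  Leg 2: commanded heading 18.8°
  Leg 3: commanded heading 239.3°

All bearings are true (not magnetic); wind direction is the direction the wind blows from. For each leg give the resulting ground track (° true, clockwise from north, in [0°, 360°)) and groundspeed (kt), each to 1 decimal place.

Leg 1: heading 22.2°; drift +16.8° → track 39.0°, groundspeed 105.2 kt
Leg 2: heading 18.8°; drift +16.8° → track 35.6°, groundspeed 103.3 kt
Leg 3: heading 239.3°; drift -16.7° → track 222.6°, groundspeed 101.8 kt

Leg 1: track=39.0°, groundspeed=105.2 kt
Leg 2: track=35.6°, groundspeed=103.3 kt
Leg 3: track=222.6°, groundspeed=101.8 kt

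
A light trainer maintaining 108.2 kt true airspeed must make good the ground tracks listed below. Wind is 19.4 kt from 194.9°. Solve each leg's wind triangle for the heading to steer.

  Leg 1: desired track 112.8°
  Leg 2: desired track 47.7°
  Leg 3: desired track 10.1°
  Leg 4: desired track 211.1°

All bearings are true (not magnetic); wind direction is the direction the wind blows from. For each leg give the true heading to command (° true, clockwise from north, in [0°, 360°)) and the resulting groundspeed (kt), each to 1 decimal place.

Leg 1: heading=123.0°, groundspeed=103.8 kt
Leg 2: heading=53.3°, groundspeed=124.0 kt
Leg 3: heading=9.2°, groundspeed=127.5 kt
Leg 4: heading=208.2°, groundspeed=89.4 kt

Leg 1: desired track 112.8°; wind correction +10.2° → command heading 123.0°, groundspeed 103.8 kt
Leg 2: desired track 47.7°; wind correction +5.6° → command heading 53.3°, groundspeed 124.0 kt
Leg 3: desired track 10.1°; wind correction -0.9° → command heading 9.2°, groundspeed 127.5 kt
Leg 4: desired track 211.1°; wind correction -2.9° → command heading 208.2°, groundspeed 89.4 kt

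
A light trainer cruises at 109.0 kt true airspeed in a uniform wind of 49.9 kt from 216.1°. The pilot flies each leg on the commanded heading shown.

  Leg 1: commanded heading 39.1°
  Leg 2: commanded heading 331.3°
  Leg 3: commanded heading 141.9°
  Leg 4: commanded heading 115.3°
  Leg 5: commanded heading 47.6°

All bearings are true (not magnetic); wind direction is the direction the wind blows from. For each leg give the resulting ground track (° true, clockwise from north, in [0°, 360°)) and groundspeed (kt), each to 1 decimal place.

Leg 1: heading 39.1°; drift -0.9° → track 38.2°, groundspeed 158.9 kt
Leg 2: heading 331.3°; drift +19.1° → track 350.4°, groundspeed 137.9 kt
Leg 3: heading 141.9°; drift -26.7° → track 115.2°, groundspeed 106.8 kt
Leg 4: heading 115.3°; drift -22.5° → track 92.8°, groundspeed 128.1 kt
Leg 5: heading 47.6°; drift -3.6° → track 44.0°, groundspeed 158.2 kt

Leg 1: track=38.2°, groundspeed=158.9 kt
Leg 2: track=350.4°, groundspeed=137.9 kt
Leg 3: track=115.2°, groundspeed=106.8 kt
Leg 4: track=92.8°, groundspeed=128.1 kt
Leg 5: track=44.0°, groundspeed=158.2 kt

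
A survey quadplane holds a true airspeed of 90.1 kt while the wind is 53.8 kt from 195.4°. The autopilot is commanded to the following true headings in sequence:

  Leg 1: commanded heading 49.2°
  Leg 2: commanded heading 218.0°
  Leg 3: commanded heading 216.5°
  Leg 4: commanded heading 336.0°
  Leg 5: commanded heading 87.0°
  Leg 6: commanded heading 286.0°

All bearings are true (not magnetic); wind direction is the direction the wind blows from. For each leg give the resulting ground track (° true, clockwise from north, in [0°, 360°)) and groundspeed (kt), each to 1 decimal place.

Leg 1: heading 49.2°; drift -12.5° → track 36.7°, groundspeed 138.1 kt
Leg 2: heading 218.0°; drift +27.1° → track 245.1°, groundspeed 45.4 kt
Leg 3: heading 216.5°; drift +25.9° → track 242.4°, groundspeed 44.4 kt
Leg 4: heading 336.0°; drift +14.5° → track 350.5°, groundspeed 136.0 kt
Leg 5: heading 87.0°; drift -25.5° → track 61.5°, groundspeed 118.6 kt
Leg 6: heading 286.0°; drift +30.7° → track 316.7°, groundspeed 105.4 kt

Leg 1: track=36.7°, groundspeed=138.1 kt
Leg 2: track=245.1°, groundspeed=45.4 kt
Leg 3: track=242.4°, groundspeed=44.4 kt
Leg 4: track=350.5°, groundspeed=136.0 kt
Leg 5: track=61.5°, groundspeed=118.6 kt
Leg 6: track=316.7°, groundspeed=105.4 kt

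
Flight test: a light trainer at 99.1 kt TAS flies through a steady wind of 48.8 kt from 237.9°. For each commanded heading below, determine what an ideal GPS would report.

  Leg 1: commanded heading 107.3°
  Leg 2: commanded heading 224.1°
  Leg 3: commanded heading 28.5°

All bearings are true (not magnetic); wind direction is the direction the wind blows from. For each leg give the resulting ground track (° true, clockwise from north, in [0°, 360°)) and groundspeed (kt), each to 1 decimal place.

Leg 1: track=91.5°, groundspeed=136.0 kt
Leg 2: track=211.4°, groundspeed=53.0 kt
Leg 3: track=38.1°, groundspeed=143.6 kt

Leg 1: heading 107.3°; drift -15.8° → track 91.5°, groundspeed 136.0 kt
Leg 2: heading 224.1°; drift -12.7° → track 211.4°, groundspeed 53.0 kt
Leg 3: heading 28.5°; drift +9.6° → track 38.1°, groundspeed 143.6 kt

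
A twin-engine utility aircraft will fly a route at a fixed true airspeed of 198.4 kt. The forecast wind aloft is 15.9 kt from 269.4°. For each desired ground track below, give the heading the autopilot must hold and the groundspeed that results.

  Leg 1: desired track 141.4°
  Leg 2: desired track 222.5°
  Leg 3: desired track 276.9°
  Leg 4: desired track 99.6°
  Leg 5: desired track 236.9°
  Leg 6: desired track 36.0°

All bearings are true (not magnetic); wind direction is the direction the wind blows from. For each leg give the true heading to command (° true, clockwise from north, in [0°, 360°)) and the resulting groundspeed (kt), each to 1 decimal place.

Leg 1: heading=145.0°, groundspeed=207.8 kt
Leg 2: heading=225.9°, groundspeed=187.2 kt
Leg 3: heading=276.3°, groundspeed=182.6 kt
Leg 4: heading=100.4°, groundspeed=214.0 kt
Leg 5: heading=239.4°, groundspeed=184.8 kt
Leg 6: heading=32.3°, groundspeed=207.5 kt

Leg 1: desired track 141.4°; wind correction +3.6° → command heading 145.0°, groundspeed 207.8 kt
Leg 2: desired track 222.5°; wind correction +3.4° → command heading 225.9°, groundspeed 187.2 kt
Leg 3: desired track 276.9°; wind correction -0.6° → command heading 276.3°, groundspeed 182.6 kt
Leg 4: desired track 99.6°; wind correction +0.8° → command heading 100.4°, groundspeed 214.0 kt
Leg 5: desired track 236.9°; wind correction +2.5° → command heading 239.4°, groundspeed 184.8 kt
Leg 6: desired track 36.0°; wind correction -3.7° → command heading 32.3°, groundspeed 207.5 kt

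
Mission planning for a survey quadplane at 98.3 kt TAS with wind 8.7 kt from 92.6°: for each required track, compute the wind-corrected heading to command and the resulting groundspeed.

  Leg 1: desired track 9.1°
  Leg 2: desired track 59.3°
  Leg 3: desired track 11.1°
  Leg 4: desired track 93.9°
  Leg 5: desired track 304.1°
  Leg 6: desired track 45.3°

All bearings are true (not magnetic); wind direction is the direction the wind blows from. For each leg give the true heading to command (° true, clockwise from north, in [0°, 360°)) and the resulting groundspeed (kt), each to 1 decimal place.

Leg 1: desired track 9.1°; wind correction +5.0° → command heading 14.1°, groundspeed 96.9 kt
Leg 2: desired track 59.3°; wind correction +2.8° → command heading 62.1°, groundspeed 90.9 kt
Leg 3: desired track 11.1°; wind correction +5.0° → command heading 16.1°, groundspeed 96.6 kt
Leg 4: desired track 93.9°; wind correction -0.1° → command heading 93.8°, groundspeed 89.6 kt
Leg 5: desired track 304.1°; wind correction +2.7° → command heading 306.8°, groundspeed 105.6 kt
Leg 6: desired track 45.3°; wind correction +3.7° → command heading 49.0°, groundspeed 92.2 kt

Leg 1: heading=14.1°, groundspeed=96.9 kt
Leg 2: heading=62.1°, groundspeed=90.9 kt
Leg 3: heading=16.1°, groundspeed=96.6 kt
Leg 4: heading=93.8°, groundspeed=89.6 kt
Leg 5: heading=306.8°, groundspeed=105.6 kt
Leg 6: heading=49.0°, groundspeed=92.2 kt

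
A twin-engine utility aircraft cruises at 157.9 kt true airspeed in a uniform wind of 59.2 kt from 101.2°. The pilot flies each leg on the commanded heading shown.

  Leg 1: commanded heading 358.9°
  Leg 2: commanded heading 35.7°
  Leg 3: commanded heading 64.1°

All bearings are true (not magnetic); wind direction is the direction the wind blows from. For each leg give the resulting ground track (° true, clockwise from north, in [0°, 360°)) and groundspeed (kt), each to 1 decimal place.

Leg 1: heading 358.9°; drift -18.7° → track 340.2°, groundspeed 180.1 kt
Leg 2: heading 35.7°; drift -22.0° → track 13.7°, groundspeed 143.8 kt
Leg 3: heading 64.1°; drift -17.9° → track 46.2°, groundspeed 116.3 kt

Leg 1: track=340.2°, groundspeed=180.1 kt
Leg 2: track=13.7°, groundspeed=143.8 kt
Leg 3: track=46.2°, groundspeed=116.3 kt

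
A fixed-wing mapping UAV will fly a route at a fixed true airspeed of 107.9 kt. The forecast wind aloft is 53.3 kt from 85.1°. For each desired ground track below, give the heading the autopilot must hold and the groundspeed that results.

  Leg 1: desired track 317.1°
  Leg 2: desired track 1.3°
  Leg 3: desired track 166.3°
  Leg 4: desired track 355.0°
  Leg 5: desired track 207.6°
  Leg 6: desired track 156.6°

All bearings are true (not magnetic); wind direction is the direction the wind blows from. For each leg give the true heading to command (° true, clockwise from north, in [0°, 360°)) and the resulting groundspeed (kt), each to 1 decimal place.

Leg 1: desired track 317.1°; wind correction +22.9° → command heading 340.0°, groundspeed 132.2 kt
Leg 2: desired track 1.3°; wind correction +29.4° → command heading 30.7°, groundspeed 88.2 kt
Leg 3: desired track 166.3°; wind correction -29.2° → command heading 137.1°, groundspeed 86.0 kt
Leg 4: desired track 355.0°; wind correction +29.6° → command heading 24.6°, groundspeed 93.9 kt
Leg 5: desired track 207.6°; wind correction -24.6° → command heading 183.0°, groundspeed 126.7 kt
Leg 6: desired track 156.6°; wind correction -27.9° → command heading 128.7°, groundspeed 78.4 kt

Leg 1: heading=340.0°, groundspeed=132.2 kt
Leg 2: heading=30.7°, groundspeed=88.2 kt
Leg 3: heading=137.1°, groundspeed=86.0 kt
Leg 4: heading=24.6°, groundspeed=93.9 kt
Leg 5: heading=183.0°, groundspeed=126.7 kt
Leg 6: heading=128.7°, groundspeed=78.4 kt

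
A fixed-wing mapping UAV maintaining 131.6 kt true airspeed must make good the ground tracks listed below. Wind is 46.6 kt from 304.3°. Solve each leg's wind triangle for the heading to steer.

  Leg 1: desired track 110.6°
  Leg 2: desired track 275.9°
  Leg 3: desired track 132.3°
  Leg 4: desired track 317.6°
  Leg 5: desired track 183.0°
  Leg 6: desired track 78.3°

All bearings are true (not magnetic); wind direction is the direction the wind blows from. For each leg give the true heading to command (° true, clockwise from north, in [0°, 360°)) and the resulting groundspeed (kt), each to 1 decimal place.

Leg 1: desired track 110.6°; wind correction -4.8° → command heading 105.8°, groundspeed 176.4 kt
Leg 2: desired track 275.9°; wind correction +9.7° → command heading 285.6°, groundspeed 88.7 kt
Leg 3: desired track 132.3°; wind correction +2.8° → command heading 135.1°, groundspeed 177.6 kt
Leg 4: desired track 317.6°; wind correction -4.7° → command heading 312.9°, groundspeed 85.8 kt
Leg 5: desired track 183.0°; wind correction +17.6° → command heading 200.6°, groundspeed 149.6 kt
Leg 6: desired track 78.3°; wind correction -14.8° → command heading 63.5°, groundspeed 159.6 kt

Leg 1: heading=105.8°, groundspeed=176.4 kt
Leg 2: heading=285.6°, groundspeed=88.7 kt
Leg 3: heading=135.1°, groundspeed=177.6 kt
Leg 4: heading=312.9°, groundspeed=85.8 kt
Leg 5: heading=200.6°, groundspeed=149.6 kt
Leg 6: heading=63.5°, groundspeed=159.6 kt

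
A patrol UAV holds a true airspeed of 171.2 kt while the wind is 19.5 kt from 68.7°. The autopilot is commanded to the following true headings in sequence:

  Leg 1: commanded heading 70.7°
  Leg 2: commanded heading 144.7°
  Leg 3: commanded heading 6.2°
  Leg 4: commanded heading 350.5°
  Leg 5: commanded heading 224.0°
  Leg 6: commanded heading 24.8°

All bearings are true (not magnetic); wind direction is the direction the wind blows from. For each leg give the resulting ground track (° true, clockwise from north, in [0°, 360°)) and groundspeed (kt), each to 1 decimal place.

Leg 1: track=71.0°, groundspeed=151.7 kt
Leg 2: track=151.2°, groundspeed=167.6 kt
Leg 3: track=0.1°, groundspeed=163.1 kt
Leg 4: track=344.0°, groundspeed=168.3 kt
Leg 5: track=226.5°, groundspeed=189.1 kt
Leg 6: track=19.9°, groundspeed=157.7 kt

Leg 1: heading 70.7°; drift +0.3° → track 71.0°, groundspeed 151.7 kt
Leg 2: heading 144.7°; drift +6.5° → track 151.2°, groundspeed 167.6 kt
Leg 3: heading 6.2°; drift -6.1° → track 0.1°, groundspeed 163.1 kt
Leg 4: heading 350.5°; drift -6.5° → track 344.0°, groundspeed 168.3 kt
Leg 5: heading 224.0°; drift +2.5° → track 226.5°, groundspeed 189.1 kt
Leg 6: heading 24.8°; drift -4.9° → track 19.9°, groundspeed 157.7 kt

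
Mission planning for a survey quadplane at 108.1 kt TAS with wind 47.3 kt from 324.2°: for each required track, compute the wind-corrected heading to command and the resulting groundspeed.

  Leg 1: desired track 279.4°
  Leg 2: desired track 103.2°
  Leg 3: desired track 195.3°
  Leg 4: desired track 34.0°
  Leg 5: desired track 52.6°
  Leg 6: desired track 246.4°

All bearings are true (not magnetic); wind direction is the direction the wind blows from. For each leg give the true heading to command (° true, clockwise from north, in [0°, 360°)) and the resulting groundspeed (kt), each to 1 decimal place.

Leg 1: heading=297.4°, groundspeed=69.3 kt
Leg 2: heading=86.5°, groundspeed=139.2 kt
Leg 3: heading=215.2°, groundspeed=131.3 kt
Leg 4: heading=9.8°, groundspeed=82.2 kt
Leg 5: heading=26.7°, groundspeed=95.9 kt
Leg 6: heading=271.7°, groundspeed=87.7 kt

Leg 1: desired track 279.4°; wind correction +18.0° → command heading 297.4°, groundspeed 69.3 kt
Leg 2: desired track 103.2°; wind correction -16.7° → command heading 86.5°, groundspeed 139.2 kt
Leg 3: desired track 195.3°; wind correction +19.9° → command heading 215.2°, groundspeed 131.3 kt
Leg 4: desired track 34.0°; wind correction -24.2° → command heading 9.8°, groundspeed 82.2 kt
Leg 5: desired track 52.6°; wind correction -25.9° → command heading 26.7°, groundspeed 95.9 kt
Leg 6: desired track 246.4°; wind correction +25.3° → command heading 271.7°, groundspeed 87.7 kt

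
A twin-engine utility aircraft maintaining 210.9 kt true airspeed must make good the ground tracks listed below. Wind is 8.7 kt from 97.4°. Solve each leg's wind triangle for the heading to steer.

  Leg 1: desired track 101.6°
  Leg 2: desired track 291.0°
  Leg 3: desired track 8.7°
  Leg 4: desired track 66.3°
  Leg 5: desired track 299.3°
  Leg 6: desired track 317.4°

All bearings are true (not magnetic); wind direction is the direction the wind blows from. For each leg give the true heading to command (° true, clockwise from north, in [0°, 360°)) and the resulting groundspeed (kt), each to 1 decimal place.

Leg 1: desired track 101.6°; wind correction -0.2° → command heading 101.4°, groundspeed 202.2 kt
Leg 2: desired track 291.0°; wind correction +0.6° → command heading 291.6°, groundspeed 219.3 kt
Leg 3: desired track 8.7°; wind correction +2.4° → command heading 11.1°, groundspeed 210.5 kt
Leg 4: desired track 66.3°; wind correction +1.2° → command heading 67.5°, groundspeed 203.4 kt
Leg 5: desired track 299.3°; wind correction +0.9° → command heading 300.2°, groundspeed 218.9 kt
Leg 6: desired track 317.4°; wind correction +1.5° → command heading 318.9°, groundspeed 217.5 kt

Leg 1: heading=101.4°, groundspeed=202.2 kt
Leg 2: heading=291.6°, groundspeed=219.3 kt
Leg 3: heading=11.1°, groundspeed=210.5 kt
Leg 4: heading=67.5°, groundspeed=203.4 kt
Leg 5: heading=300.2°, groundspeed=218.9 kt
Leg 6: heading=318.9°, groundspeed=217.5 kt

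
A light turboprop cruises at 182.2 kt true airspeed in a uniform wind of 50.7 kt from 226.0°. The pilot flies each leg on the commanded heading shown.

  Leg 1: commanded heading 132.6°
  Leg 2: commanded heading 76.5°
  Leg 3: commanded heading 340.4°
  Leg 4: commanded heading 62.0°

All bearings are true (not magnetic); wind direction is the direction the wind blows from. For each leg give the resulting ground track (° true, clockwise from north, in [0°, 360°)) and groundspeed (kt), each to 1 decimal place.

Leg 1: track=117.3°, groundspeed=192.0 kt
Leg 2: track=70.0°, groundspeed=227.3 kt
Leg 3: track=353.2°, groundspeed=208.3 kt
Leg 4: track=58.5°, groundspeed=231.4 kt

Leg 1: heading 132.6°; drift -15.3° → track 117.3°, groundspeed 192.0 kt
Leg 2: heading 76.5°; drift -6.5° → track 70.0°, groundspeed 227.3 kt
Leg 3: heading 340.4°; drift +12.8° → track 353.2°, groundspeed 208.3 kt
Leg 4: heading 62.0°; drift -3.5° → track 58.5°, groundspeed 231.4 kt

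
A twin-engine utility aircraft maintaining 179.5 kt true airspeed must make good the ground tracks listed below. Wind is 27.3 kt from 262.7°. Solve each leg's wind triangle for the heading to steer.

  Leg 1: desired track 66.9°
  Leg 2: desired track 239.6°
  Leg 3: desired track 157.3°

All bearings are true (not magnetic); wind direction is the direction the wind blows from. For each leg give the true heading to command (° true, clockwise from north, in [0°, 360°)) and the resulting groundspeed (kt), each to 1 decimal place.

Leg 1: heading=64.5°, groundspeed=205.6 kt
Leg 2: heading=243.0°, groundspeed=154.1 kt
Leg 3: heading=165.7°, groundspeed=184.8 kt

Leg 1: desired track 66.9°; wind correction -2.4° → command heading 64.5°, groundspeed 205.6 kt
Leg 2: desired track 239.6°; wind correction +3.4° → command heading 243.0°, groundspeed 154.1 kt
Leg 3: desired track 157.3°; wind correction +8.4° → command heading 165.7°, groundspeed 184.8 kt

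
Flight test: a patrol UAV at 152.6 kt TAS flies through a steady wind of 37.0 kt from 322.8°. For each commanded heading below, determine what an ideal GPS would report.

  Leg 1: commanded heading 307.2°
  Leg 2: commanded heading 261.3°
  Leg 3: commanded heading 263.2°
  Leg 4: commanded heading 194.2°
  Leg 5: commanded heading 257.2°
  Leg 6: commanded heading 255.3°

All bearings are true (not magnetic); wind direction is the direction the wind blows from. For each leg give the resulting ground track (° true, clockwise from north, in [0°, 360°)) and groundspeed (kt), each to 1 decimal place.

Leg 1: heading 307.2°; drift -4.9° → track 302.3°, groundspeed 117.4 kt
Leg 2: heading 261.3°; drift -13.5° → track 247.8°, groundspeed 138.8 kt
Leg 3: heading 263.2°; drift -13.4° → track 249.8°, groundspeed 137.6 kt
Leg 4: heading 194.2°; drift -9.3° → track 184.9°, groundspeed 178.0 kt
Leg 5: heading 257.2°; drift -13.8° → track 243.4°, groundspeed 141.4 kt
Leg 6: heading 255.3°; drift -13.9° → track 241.4°, groundspeed 142.6 kt

Leg 1: track=302.3°, groundspeed=117.4 kt
Leg 2: track=247.8°, groundspeed=138.8 kt
Leg 3: track=249.8°, groundspeed=137.6 kt
Leg 4: track=184.9°, groundspeed=178.0 kt
Leg 5: track=243.4°, groundspeed=141.4 kt
Leg 6: track=241.4°, groundspeed=142.6 kt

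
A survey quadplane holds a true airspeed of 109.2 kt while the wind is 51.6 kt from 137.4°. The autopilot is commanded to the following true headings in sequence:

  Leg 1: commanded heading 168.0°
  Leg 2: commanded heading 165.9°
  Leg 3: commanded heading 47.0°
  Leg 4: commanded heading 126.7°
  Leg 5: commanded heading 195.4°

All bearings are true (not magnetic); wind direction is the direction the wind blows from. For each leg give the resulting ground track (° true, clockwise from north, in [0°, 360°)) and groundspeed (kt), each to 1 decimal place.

Leg 1: heading 168.0°; drift +22.1° → track 190.1°, groundspeed 69.9 kt
Leg 2: heading 165.9°; drift +21.1° → track 187.0°, groundspeed 68.4 kt
Leg 3: heading 47.0°; drift -25.2° → track 21.8°, groundspeed 121.1 kt
Leg 4: heading 126.7°; drift -9.3° → track 117.4°, groundspeed 59.3 kt
Leg 5: heading 195.4°; drift +28.1° → track 223.5°, groundspeed 92.8 kt

Leg 1: track=190.1°, groundspeed=69.9 kt
Leg 2: track=187.0°, groundspeed=68.4 kt
Leg 3: track=21.8°, groundspeed=121.1 kt
Leg 4: track=117.4°, groundspeed=59.3 kt
Leg 5: track=223.5°, groundspeed=92.8 kt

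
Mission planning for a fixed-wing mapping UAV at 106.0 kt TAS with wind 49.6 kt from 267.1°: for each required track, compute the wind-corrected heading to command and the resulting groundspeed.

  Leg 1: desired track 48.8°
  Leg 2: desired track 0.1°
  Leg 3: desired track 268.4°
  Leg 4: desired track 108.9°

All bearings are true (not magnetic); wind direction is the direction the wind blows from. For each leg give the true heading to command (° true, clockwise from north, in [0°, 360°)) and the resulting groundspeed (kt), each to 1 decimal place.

Leg 1: heading=31.9°, groundspeed=140.4 kt
Leg 2: heading=332.2°, groundspeed=96.3 kt
Leg 3: heading=267.8°, groundspeed=56.4 kt
Leg 4: heading=118.9°, groundspeed=150.4 kt

Leg 1: desired track 48.8°; wind correction -16.9° → command heading 31.9°, groundspeed 140.4 kt
Leg 2: desired track 0.1°; wind correction -27.9° → command heading 332.2°, groundspeed 96.3 kt
Leg 3: desired track 268.4°; wind correction -0.6° → command heading 267.8°, groundspeed 56.4 kt
Leg 4: desired track 108.9°; wind correction +10.0° → command heading 118.9°, groundspeed 150.4 kt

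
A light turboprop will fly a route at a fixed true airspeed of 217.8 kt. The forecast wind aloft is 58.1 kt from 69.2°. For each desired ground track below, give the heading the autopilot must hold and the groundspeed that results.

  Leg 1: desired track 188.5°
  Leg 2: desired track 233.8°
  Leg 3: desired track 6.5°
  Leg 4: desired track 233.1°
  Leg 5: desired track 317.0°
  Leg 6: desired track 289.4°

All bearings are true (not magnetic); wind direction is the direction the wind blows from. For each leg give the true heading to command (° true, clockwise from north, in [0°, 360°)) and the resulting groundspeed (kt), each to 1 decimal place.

Leg 1: desired track 188.5°; wind correction -13.5° → command heading 175.0°, groundspeed 240.3 kt
Leg 2: desired track 233.8°; wind correction -4.1° → command heading 229.7°, groundspeed 273.3 kt
Leg 3: desired track 6.5°; wind correction +13.7° → command heading 20.2°, groundspeed 184.9 kt
Leg 4: desired track 233.1°; wind correction -4.2° → command heading 228.9°, groundspeed 273.0 kt
Leg 5: desired track 317.0°; wind correction +14.3° → command heading 331.3°, groundspeed 233.0 kt
Leg 6: desired track 289.4°; wind correction +9.9° → command heading 299.3°, groundspeed 258.9 kt

Leg 1: heading=175.0°, groundspeed=240.3 kt
Leg 2: heading=229.7°, groundspeed=273.3 kt
Leg 3: heading=20.2°, groundspeed=184.9 kt
Leg 4: heading=228.9°, groundspeed=273.0 kt
Leg 5: heading=331.3°, groundspeed=233.0 kt
Leg 6: heading=299.3°, groundspeed=258.9 kt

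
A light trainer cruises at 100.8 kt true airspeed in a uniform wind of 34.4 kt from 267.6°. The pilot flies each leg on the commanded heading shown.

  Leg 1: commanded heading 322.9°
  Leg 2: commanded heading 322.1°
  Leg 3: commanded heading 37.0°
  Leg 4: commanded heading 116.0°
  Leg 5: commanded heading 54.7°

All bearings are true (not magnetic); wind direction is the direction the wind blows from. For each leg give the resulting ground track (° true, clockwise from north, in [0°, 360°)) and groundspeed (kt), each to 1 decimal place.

Leg 1: track=342.1°, groundspeed=86.0 kt
Leg 2: track=341.2°, groundspeed=85.5 kt
Leg 3: track=49.2°, groundspeed=125.5 kt
Leg 4: track=108.9°, groundspeed=132.1 kt
Leg 5: track=62.9°, groundspeed=131.0 kt

Leg 1: heading 322.9°; drift +19.2° → track 342.1°, groundspeed 86.0 kt
Leg 2: heading 322.1°; drift +19.1° → track 341.2°, groundspeed 85.5 kt
Leg 3: heading 37.0°; drift +12.2° → track 49.2°, groundspeed 125.5 kt
Leg 4: heading 116.0°; drift -7.1° → track 108.9°, groundspeed 132.1 kt
Leg 5: heading 54.7°; drift +8.2° → track 62.9°, groundspeed 131.0 kt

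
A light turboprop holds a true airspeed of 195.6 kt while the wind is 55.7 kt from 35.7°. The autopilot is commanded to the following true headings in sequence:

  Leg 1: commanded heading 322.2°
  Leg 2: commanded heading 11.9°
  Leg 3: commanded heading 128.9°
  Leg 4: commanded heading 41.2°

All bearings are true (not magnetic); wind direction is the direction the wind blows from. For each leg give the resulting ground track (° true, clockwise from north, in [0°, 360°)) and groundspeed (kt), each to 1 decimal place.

Leg 1: track=305.7°, groundspeed=187.5 kt
Leg 2: track=3.1°, groundspeed=146.4 kt
Leg 3: track=144.5°, groundspeed=206.3 kt
Leg 4: track=43.4°, groundspeed=140.3 kt

Leg 1: heading 322.2°; drift -16.5° → track 305.7°, groundspeed 187.5 kt
Leg 2: heading 11.9°; drift -8.8° → track 3.1°, groundspeed 146.4 kt
Leg 3: heading 128.9°; drift +15.6° → track 144.5°, groundspeed 206.3 kt
Leg 4: heading 41.2°; drift +2.2° → track 43.4°, groundspeed 140.3 kt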